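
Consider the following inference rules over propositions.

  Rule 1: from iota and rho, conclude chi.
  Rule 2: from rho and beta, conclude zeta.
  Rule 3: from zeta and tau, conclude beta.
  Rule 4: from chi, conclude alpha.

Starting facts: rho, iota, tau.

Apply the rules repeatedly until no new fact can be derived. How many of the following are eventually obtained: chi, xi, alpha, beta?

2

iota and rho hold, so chi follows (Rule 1).
chi holds, so alpha follows (Rule 4).
chi: reached.
No rule produces xi, and it is not given.
alpha: reached.
beta would need zeta and tau (Rule 3), but zeta is never established.
Reached: chi and alpha — 2 of the 4.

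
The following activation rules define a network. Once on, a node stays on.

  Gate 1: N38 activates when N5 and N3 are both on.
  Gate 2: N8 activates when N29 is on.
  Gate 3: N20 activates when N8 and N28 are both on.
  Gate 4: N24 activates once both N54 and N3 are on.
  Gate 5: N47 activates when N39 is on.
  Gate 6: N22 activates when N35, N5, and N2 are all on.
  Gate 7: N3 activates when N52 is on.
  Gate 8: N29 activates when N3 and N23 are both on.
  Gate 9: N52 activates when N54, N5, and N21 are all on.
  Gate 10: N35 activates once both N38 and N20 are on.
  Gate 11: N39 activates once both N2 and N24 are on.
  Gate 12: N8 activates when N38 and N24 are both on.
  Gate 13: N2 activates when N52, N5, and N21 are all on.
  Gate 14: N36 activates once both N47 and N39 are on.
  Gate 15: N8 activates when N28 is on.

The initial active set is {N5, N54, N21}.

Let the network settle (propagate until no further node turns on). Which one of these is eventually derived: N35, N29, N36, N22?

N54, N5, and N21 are on, so N52 activates (Gate 9).
N52, N5, and N21 are on, so N2 activates (Gate 13).
Gate 7: N52 on → N3 on.
Gate 4: N54 and N3 on → N24 on.
Gate 11: N2 and N24 on → N39 on.
N39 is on, so N47 activates (Gate 5).
N47 and N39 are on, so N36 activates (Gate 14).
N22 would need N35, N5, and N2 (Gate 6), but N35 never turns on. N29 would need N3 and N23 (Gate 8), but N23 never turns on. N35 would need N38 and N20 (Gate 10), but N20 never turns on.

N36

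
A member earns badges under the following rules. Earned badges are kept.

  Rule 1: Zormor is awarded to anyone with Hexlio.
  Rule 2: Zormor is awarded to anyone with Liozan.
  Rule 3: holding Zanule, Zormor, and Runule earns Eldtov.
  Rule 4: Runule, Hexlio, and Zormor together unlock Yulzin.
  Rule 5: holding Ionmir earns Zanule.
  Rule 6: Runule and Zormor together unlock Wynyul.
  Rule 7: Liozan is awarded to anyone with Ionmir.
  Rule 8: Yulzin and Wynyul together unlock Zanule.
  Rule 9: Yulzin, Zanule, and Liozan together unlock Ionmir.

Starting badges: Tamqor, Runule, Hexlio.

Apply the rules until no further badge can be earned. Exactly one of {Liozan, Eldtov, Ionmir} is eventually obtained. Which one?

With Hexlio, Zormor is earned (Rule 1).
With Runule and Zormor, Wynyul is earned (Rule 6).
With Runule, Hexlio, and Zormor, Yulzin is earned (Rule 4).
With Yulzin and Wynyul, Zanule is earned (Rule 8).
With Zanule, Zormor, and Runule, Eldtov is earned (Rule 3).
Ionmir would need Yulzin, Zanule, and Liozan (Rule 9), but Liozan is never earned. Liozan would need Ionmir (Rule 7), but Ionmir is never earned.

Eldtov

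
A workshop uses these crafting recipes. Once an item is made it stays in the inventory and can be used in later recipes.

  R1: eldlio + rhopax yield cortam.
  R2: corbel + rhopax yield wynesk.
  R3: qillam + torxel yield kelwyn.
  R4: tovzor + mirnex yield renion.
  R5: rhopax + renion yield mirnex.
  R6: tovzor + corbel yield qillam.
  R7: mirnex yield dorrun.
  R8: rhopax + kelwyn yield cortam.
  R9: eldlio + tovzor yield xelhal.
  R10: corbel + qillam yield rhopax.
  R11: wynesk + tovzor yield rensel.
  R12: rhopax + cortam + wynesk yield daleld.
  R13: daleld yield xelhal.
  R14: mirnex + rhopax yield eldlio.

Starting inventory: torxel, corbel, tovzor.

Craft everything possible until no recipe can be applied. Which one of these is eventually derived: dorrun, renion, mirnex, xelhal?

xelhal

tovzor + corbel → qillam (R6).
Using R10, corbel and qillam make rhopax.
qillam + torxel → kelwyn (R3).
corbel + rhopax → wynesk (R2).
rhopax + kelwyn → cortam (R8).
rhopax + cortam + wynesk → daleld (R12).
Using R13, daleld makes xelhal.
mirnex would need rhopax and renion (R5), but renion is never obtained. dorrun would need mirnex (R7), but mirnex is never obtained. renion would need tovzor and mirnex (R4), but mirnex is never obtained.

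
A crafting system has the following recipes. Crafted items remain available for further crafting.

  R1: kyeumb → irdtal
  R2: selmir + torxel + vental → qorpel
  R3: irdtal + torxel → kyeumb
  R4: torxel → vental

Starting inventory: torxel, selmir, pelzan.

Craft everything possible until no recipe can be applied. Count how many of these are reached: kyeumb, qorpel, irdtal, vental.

Using R4, torxel makes vental.
selmir + torxel + vental → qorpel (R2).
kyeumb would need irdtal and torxel (R3), but irdtal is never obtained.
qorpel: reached.
irdtal would need kyeumb (R1), but kyeumb is never obtained.
vental: reached.
Reached: qorpel and vental — 2 of the 4.

2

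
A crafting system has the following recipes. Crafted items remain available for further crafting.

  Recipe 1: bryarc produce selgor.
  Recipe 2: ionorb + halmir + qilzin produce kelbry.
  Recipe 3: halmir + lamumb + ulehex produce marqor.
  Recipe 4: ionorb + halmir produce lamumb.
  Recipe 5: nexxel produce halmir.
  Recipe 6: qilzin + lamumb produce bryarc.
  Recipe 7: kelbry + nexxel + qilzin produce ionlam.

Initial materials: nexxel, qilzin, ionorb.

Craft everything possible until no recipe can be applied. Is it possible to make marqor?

No

marqor would need halmir, lamumb, and ulehex (Recipe 3), but ulehex is never obtained.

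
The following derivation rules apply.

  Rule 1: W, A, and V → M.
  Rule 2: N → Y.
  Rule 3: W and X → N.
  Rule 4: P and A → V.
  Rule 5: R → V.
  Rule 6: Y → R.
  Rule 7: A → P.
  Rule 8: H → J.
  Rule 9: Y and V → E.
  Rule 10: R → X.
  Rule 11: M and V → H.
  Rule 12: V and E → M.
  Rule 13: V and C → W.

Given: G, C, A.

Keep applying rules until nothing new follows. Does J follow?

A holds, so P follows (Rule 7).
From P and A, Rule 4 gives V.
V and C hold, so W follows (Rule 13).
From W, A, and V, Rule 1 gives M.
From M and V, Rule 11 gives H.
From H, Rule 8 gives J.

Yes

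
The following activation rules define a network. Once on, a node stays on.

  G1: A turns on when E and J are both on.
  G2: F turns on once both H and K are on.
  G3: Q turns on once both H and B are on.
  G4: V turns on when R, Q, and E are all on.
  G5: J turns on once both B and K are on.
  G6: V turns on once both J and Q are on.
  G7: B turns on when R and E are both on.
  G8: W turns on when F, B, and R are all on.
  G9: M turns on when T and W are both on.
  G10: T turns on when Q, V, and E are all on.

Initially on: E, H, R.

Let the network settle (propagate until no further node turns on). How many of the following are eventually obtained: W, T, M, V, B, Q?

4

R and E are on, so B turns on (G7).
G3: H and B on → Q on.
R, Q, and E are on, so V turns on (G4).
G10: Q, V, and E on → T on.
W would need F, B, and R (G8), but F never turns on.
T: reached.
M would need T and W (G9), but W never turns on.
V: reached.
B: reached.
Q: reached.
Reached: T, V, B, and Q — 4 of the 6.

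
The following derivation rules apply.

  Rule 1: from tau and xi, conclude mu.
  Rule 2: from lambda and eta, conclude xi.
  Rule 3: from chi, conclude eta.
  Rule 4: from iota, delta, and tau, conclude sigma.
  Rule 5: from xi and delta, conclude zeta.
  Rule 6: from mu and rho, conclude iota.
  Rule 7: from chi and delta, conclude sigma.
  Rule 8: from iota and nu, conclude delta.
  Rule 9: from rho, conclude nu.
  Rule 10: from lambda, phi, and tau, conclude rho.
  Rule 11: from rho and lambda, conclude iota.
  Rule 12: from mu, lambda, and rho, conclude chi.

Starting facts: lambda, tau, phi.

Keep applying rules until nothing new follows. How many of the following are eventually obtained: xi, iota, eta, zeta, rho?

2

lambda, phi, and tau hold, so rho follows (Rule 10).
From rho and lambda, Rule 11 gives iota.
xi would need lambda and eta (Rule 2), but eta is never established.
iota: reached.
eta would need chi (Rule 3), but chi is never established.
zeta would need xi and delta (Rule 5), but xi is never established.
rho: reached.
Reached: iota and rho — 2 of the 5.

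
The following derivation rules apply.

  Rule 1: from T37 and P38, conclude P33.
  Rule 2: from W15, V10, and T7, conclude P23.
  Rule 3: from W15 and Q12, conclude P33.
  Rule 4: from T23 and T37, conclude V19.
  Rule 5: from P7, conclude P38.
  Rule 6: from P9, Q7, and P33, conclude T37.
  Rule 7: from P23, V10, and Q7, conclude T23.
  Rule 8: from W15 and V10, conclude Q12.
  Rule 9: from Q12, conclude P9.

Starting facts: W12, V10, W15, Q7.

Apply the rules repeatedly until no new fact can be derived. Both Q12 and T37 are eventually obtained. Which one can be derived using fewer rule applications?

Q12

Q12: From W15 and V10, Rule 8 gives Q12. [1 rule application]
T37: From W15 and V10, Rule 8 gives Q12. From W15 and Q12, Rule 3 gives P33. From Q12, Rule 9 gives P9. P9, Q7, and P33 hold, so T37 follows (Rule 6). [4 rule applications]
Q12 needs fewer.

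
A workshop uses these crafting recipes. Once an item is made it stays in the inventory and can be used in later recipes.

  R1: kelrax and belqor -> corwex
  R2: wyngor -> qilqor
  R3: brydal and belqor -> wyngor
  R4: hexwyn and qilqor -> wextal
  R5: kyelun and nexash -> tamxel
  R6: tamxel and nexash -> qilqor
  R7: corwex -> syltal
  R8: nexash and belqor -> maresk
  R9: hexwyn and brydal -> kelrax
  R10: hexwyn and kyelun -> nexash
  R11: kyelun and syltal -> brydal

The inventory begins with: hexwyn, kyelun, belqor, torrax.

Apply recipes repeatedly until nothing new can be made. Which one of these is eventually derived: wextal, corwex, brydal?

wextal

Using R10, hexwyn and kyelun make nexash.
Using R5, kyelun and nexash make tamxel.
Using R6, tamxel and nexash make qilqor.
Using R4, hexwyn and qilqor make wextal.
brydal would need kyelun and syltal (R11), but syltal is never obtained. corwex would need kelrax and belqor (R1), but kelrax is never obtained.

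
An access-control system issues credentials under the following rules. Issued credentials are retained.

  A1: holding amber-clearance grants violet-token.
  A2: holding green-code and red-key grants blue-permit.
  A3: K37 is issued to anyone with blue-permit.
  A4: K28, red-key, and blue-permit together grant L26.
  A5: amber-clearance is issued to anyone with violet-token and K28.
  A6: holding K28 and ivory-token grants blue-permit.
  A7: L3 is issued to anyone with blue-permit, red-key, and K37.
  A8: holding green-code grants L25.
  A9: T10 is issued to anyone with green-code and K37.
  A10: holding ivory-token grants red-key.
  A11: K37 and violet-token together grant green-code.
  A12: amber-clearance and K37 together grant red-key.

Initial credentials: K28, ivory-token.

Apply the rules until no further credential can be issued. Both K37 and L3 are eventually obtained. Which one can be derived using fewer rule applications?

K37: Holding K28 and ivory-token grants blue-permit (A6). Holding blue-permit grants K37 (A3). [2 rule applications]
L3: Holding K28 and ivory-token grants blue-permit (A6). Holding ivory-token grants red-key (A10). Holding blue-permit grants K37 (A3). Holding blue-permit, red-key, and K37 grants L3 (A7). [4 rule applications]
K37 needs fewer.

K37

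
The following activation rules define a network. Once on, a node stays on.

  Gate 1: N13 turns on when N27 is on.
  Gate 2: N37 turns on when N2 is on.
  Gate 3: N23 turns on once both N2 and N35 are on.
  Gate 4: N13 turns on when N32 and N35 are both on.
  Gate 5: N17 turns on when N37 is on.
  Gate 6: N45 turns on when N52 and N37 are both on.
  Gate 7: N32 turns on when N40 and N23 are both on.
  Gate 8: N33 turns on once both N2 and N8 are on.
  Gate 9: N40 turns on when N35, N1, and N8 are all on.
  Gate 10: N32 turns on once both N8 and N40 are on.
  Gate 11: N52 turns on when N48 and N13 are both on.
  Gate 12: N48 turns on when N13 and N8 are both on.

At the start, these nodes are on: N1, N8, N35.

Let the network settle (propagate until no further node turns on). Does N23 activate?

No

N23 would need N2 and N35 (Gate 3), but N2 never turns on.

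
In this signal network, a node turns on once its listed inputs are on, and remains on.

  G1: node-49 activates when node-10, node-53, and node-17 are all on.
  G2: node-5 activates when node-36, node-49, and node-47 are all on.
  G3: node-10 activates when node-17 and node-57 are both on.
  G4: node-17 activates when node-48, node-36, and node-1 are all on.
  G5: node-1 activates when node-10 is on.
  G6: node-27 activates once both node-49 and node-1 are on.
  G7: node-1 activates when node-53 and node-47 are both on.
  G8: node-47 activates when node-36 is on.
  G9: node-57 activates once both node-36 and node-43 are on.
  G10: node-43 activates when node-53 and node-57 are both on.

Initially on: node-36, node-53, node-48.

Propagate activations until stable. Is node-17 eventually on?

G8: node-36 on → node-47 on.
G7: node-53 and node-47 on → node-1 on.
node-48, node-36, and node-1 are on, so node-17 activates (G4).

Yes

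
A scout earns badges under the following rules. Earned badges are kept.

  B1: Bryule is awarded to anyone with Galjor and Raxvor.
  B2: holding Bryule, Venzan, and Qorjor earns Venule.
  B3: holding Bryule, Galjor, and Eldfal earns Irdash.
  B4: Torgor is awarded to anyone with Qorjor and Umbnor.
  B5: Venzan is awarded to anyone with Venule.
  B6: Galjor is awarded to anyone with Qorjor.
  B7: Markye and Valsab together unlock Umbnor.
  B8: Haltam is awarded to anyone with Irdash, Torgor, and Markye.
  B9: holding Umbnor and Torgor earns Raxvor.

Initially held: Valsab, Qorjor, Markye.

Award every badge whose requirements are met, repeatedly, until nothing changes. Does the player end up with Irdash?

Irdash would need Bryule, Galjor, and Eldfal (B3), but Eldfal is never earned.

No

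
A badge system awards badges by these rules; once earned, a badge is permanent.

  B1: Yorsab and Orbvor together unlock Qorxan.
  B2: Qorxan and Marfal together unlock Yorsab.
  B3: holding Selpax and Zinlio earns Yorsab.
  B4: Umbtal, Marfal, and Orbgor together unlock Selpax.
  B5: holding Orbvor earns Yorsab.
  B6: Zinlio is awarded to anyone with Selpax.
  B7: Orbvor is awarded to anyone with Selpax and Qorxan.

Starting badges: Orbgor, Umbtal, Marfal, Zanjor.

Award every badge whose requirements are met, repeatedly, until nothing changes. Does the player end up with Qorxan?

Qorxan would need Yorsab and Orbvor (B1), but Orbvor is never earned.

No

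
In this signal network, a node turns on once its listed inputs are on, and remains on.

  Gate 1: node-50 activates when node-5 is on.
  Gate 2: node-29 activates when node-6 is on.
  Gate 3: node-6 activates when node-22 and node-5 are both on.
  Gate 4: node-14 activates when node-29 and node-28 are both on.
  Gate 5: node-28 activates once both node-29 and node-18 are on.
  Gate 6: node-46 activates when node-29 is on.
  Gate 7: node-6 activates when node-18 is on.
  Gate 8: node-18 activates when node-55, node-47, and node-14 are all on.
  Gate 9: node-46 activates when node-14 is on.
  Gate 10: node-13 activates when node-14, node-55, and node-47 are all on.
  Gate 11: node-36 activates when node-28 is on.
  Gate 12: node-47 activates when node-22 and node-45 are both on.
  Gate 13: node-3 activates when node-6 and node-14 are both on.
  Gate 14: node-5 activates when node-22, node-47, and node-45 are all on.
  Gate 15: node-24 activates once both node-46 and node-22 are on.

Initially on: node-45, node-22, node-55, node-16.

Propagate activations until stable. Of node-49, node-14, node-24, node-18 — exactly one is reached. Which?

Gate 12: node-22 and node-45 on → node-47 on.
node-22, node-47, and node-45 are on, so node-5 activates (Gate 14).
node-22 and node-5 are on, so node-6 activates (Gate 3).
Gate 2: node-6 on → node-29 on.
node-29 is on, so node-46 activates (Gate 6).
node-46 and node-22 are on, so node-24 activates (Gate 15).
node-18 would need node-55, node-47, and node-14 (Gate 8), but node-14 never turns on. No rule produces node-49, and it is not given. node-14 would need node-29 and node-28 (Gate 4), but node-28 never turns on.

node-24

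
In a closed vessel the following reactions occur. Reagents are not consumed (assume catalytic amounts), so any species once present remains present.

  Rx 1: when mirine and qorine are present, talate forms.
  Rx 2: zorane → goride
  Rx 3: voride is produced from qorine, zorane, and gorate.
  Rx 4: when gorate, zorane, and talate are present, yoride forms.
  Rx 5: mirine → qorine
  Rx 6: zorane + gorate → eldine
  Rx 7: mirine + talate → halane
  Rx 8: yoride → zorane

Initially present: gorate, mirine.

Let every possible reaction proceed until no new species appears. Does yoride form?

No

yoride would need gorate, zorane, and talate (Rx 4), but zorane never forms.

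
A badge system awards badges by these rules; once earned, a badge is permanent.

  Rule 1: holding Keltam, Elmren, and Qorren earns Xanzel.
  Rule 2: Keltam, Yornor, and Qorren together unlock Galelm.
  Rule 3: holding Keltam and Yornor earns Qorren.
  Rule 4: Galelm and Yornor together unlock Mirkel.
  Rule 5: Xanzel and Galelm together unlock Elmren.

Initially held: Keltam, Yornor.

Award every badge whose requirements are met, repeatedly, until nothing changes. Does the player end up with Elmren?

No

Elmren would need Xanzel and Galelm (Rule 5), but Xanzel is never earned.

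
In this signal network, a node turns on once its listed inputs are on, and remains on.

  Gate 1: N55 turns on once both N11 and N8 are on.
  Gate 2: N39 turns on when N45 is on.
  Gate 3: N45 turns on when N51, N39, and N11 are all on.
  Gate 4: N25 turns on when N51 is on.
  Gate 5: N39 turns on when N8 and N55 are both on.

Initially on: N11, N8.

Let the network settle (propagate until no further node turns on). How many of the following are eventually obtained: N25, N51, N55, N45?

Gate 1: N11 and N8 on → N55 on.
N25 would need N51 (Gate 4), but N51 never turns on.
No rule produces N51, and it is not given.
N55: reached.
N45 would need N51, N39, and N11 (Gate 3), but N51 never turns on.
Reached: N55 — 1 of the 4.

1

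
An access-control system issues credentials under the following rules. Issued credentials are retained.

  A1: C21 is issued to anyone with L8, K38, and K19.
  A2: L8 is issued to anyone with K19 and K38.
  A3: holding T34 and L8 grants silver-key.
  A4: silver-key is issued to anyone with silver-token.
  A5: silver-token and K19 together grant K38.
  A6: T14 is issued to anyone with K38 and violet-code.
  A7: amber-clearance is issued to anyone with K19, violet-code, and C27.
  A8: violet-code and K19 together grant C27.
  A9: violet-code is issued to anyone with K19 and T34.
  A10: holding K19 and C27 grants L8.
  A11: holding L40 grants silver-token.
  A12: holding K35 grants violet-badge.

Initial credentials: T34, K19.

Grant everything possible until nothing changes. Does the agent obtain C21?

No

C21 would need L8, K38, and K19 (A1), but K38 is never granted.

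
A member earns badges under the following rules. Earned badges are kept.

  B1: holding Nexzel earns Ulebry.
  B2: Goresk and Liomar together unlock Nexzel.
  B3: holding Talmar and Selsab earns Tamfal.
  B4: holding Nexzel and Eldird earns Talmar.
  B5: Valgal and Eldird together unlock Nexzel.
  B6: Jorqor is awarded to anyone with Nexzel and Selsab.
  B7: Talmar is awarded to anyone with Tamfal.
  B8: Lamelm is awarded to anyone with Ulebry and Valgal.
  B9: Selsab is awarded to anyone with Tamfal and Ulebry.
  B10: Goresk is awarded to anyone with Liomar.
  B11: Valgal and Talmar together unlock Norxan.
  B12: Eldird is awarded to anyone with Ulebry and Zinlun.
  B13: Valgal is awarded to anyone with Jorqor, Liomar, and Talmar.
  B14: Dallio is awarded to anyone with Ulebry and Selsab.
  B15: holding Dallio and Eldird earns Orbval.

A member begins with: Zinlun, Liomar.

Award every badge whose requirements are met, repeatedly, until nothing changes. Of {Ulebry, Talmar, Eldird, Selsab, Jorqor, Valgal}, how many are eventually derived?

3

With Liomar, Goresk is earned (B10).
With Goresk and Liomar, Nexzel is earned (B2).
With Nexzel, Ulebry is earned (B1).
With Ulebry and Zinlun, Eldird is earned (B12).
With Nexzel and Eldird, Talmar is earned (B4).
Ulebry: reached.
Talmar: reached.
Eldird: reached.
Selsab would need Tamfal and Ulebry (B9), but Tamfal is never earned.
Jorqor would need Nexzel and Selsab (B6), but Selsab is never earned.
Valgal would need Jorqor, Liomar, and Talmar (B13), but Jorqor is never earned.
Reached: Ulebry, Talmar, and Eldird — 3 of the 6.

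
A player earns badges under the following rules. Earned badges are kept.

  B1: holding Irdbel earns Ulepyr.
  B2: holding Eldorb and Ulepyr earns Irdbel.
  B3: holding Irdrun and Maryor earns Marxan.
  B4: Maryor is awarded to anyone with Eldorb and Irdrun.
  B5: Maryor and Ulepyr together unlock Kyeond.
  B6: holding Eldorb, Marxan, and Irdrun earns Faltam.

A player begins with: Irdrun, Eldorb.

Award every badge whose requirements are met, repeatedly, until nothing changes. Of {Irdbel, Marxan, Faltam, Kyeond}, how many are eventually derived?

2

With Eldorb and Irdrun, Maryor is earned (B4).
With Irdrun and Maryor, Marxan is earned (B3).
With Eldorb, Marxan, and Irdrun, Faltam is earned (B6).
Irdbel would need Eldorb and Ulepyr (B2), but Ulepyr is never earned.
Marxan: reached.
Faltam: reached.
Kyeond would need Maryor and Ulepyr (B5), but Ulepyr is never earned.
Reached: Marxan and Faltam — 2 of the 4.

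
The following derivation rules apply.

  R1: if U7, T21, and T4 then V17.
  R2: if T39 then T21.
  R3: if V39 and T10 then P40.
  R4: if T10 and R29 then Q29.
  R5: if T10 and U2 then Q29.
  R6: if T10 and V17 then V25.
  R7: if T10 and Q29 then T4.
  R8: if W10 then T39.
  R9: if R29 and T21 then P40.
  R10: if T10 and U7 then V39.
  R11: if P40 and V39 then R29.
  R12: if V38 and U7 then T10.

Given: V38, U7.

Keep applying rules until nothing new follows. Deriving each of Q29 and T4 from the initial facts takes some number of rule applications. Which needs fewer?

Q29

Q29: V38 and U7 hold, so T10 follows (R12). From T10 and U7, R10 gives V39. V39 and T10 hold, so P40 follows (R3). From P40 and V39, R11 gives R29. T10 and R29 hold, so Q29 follows (R4). [5 rule applications]
T4: V38 and U7 hold, so T10 follows (R12). T10 and U7 hold, so V39 follows (R10). V39 and T10 hold, so P40 follows (R3). From P40 and V39, R11 gives R29. From T10 and R29, R4 gives Q29. From T10 and Q29, R7 gives T4. [6 rule applications]
Q29 needs fewer.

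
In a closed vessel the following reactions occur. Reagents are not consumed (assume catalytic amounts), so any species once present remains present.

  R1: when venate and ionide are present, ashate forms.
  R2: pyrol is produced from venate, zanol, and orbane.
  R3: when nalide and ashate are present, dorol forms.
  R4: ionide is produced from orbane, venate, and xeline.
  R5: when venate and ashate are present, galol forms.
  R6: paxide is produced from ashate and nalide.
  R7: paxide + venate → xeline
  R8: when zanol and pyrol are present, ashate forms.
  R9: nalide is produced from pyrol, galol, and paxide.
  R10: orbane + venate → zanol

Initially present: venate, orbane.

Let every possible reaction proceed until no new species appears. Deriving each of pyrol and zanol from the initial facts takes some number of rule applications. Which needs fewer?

zanol: orbane and venate present → zanol forms (R10). [1 rule application]
pyrol: orbane and venate present → zanol forms (R10). venate, zanol, and orbane present → pyrol forms (R2). [2 rule applications]
zanol needs fewer.

zanol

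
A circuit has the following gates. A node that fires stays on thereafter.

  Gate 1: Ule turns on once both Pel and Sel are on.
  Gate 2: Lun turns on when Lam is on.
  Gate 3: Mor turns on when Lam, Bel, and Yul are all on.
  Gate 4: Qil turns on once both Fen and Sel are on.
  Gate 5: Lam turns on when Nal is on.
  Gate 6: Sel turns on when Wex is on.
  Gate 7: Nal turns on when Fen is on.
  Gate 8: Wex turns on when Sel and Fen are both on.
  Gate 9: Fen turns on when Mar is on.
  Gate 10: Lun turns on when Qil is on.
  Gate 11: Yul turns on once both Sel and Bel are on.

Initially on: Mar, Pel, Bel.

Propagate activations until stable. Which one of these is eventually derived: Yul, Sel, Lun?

Mar is on, so Fen turns on (Gate 9).
Gate 7: Fen on → Nal on.
Gate 5: Nal on → Lam on.
Gate 2: Lam on → Lun on.
Sel would need Wex (Gate 6), but Wex never turns on. Yul would need Sel and Bel (Gate 11), but Sel never turns on.

Lun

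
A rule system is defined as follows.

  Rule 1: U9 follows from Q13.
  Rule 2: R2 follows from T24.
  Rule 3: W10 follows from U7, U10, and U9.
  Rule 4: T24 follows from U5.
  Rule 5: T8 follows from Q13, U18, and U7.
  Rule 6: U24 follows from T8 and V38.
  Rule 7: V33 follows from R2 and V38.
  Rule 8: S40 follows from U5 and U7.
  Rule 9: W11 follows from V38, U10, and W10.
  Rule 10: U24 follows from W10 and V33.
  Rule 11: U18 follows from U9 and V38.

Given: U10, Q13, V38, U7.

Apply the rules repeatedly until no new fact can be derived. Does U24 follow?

Q13 holds, so U9 follows (Rule 1).
From U9 and V38, Rule 11 gives U18.
From Q13, U18, and U7, Rule 5 gives T8.
T8 and V38 hold, so U24 follows (Rule 6).

Yes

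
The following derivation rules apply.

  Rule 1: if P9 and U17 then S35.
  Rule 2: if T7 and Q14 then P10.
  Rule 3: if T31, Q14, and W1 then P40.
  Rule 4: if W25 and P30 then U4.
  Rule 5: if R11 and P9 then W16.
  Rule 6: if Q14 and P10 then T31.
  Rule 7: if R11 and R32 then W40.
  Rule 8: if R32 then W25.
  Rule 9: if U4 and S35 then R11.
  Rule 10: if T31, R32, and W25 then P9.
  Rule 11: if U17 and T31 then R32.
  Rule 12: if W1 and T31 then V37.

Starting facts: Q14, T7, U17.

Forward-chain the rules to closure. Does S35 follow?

T7 and Q14 hold, so P10 follows (Rule 2).
Q14 and P10 hold, so T31 follows (Rule 6).
From U17 and T31, Rule 11 gives R32.
From R32, Rule 8 gives W25.
From T31, R32, and W25, Rule 10 gives P9.
P9 and U17 hold, so S35 follows (Rule 1).

Yes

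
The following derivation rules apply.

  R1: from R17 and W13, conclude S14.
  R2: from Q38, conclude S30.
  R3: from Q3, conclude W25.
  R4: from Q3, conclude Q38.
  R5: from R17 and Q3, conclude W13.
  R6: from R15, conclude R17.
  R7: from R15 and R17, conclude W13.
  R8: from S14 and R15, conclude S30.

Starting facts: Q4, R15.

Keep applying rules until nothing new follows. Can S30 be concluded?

From R15, R6 gives R17.
From R15 and R17, R7 gives W13.
R17 and W13 hold, so S14 follows (R1).
S14 and R15 hold, so S30 follows (R8).

Yes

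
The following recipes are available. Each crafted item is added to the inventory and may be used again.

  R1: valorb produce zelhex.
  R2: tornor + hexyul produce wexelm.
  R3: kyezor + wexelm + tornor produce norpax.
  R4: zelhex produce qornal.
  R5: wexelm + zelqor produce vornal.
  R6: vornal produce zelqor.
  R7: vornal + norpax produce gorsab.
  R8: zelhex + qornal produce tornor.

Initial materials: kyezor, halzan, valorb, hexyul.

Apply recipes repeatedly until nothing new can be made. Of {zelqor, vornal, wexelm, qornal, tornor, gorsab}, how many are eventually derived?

valorb → zelhex (R1).
Using R4, zelhex makes qornal.
zelhex + qornal → tornor (R8).
tornor + hexyul → wexelm (R2).
zelqor would need vornal (R6), but vornal is never obtained.
vornal would need wexelm and zelqor (R5), but zelqor is never obtained.
wexelm: reached.
qornal: reached.
tornor: reached.
gorsab would need vornal and norpax (R7), but vornal is never obtained.
Reached: wexelm, qornal, and tornor — 3 of the 6.

3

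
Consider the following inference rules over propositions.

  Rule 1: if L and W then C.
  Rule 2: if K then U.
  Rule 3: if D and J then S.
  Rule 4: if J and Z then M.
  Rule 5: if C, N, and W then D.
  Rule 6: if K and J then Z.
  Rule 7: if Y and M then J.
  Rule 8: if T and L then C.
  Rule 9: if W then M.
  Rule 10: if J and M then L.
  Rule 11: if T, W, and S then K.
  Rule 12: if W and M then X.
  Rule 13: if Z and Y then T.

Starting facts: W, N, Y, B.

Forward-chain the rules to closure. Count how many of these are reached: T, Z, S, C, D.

W holds, so M follows (Rule 9).
Y and M hold, so J follows (Rule 7).
J and M hold, so L follows (Rule 10).
L and W hold, so C follows (Rule 1).
C, N, and W hold, so D follows (Rule 5).
D and J hold, so S follows (Rule 3).
T would need Z and Y (Rule 13), but Z is never established.
Z would need K and J (Rule 6), but K is never established.
S: reached.
C: reached.
D: reached.
Reached: S, C, and D — 3 of the 5.

3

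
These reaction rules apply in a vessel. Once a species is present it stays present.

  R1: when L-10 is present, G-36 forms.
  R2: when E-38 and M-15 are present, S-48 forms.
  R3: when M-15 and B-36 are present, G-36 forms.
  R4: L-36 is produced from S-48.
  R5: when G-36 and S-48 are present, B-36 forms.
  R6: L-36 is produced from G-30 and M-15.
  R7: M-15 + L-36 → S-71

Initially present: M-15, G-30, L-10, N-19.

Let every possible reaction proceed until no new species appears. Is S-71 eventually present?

G-30 and M-15 present → L-36 forms (R6).
M-15 and L-36 present → S-71 forms (R7).

Yes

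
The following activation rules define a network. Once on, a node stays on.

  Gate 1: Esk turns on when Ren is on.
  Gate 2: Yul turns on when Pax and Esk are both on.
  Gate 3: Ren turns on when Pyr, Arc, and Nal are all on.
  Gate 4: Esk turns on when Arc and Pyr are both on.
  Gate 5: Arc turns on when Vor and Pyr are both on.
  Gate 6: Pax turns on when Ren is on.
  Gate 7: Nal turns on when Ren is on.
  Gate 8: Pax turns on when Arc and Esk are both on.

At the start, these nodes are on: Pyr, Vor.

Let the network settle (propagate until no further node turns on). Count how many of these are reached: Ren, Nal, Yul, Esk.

2

Gate 5: Vor and Pyr on → Arc on.
Arc and Pyr are on, so Esk turns on (Gate 4).
Arc and Esk are on, so Pax turns on (Gate 8).
Gate 2: Pax and Esk on → Yul on.
Ren would need Pyr, Arc, and Nal (Gate 3), but Nal never turns on.
Nal would need Ren (Gate 7), but Ren never turns on.
Yul: reached.
Esk: reached.
Reached: Yul and Esk — 2 of the 4.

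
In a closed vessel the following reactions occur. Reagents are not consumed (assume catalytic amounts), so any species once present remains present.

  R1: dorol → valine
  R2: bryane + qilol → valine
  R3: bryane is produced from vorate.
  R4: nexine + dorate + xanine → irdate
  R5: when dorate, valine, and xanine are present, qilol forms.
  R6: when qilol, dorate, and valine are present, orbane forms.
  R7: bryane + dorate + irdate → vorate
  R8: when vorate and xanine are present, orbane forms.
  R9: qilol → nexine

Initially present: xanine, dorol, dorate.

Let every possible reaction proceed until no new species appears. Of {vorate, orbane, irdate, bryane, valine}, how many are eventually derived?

3

dorol present → valine forms (R1).
dorate, valine, and xanine present → qilol forms (R5).
qilol, dorate, and valine present → orbane forms (R6).
qilol present → nexine forms (R9).
nexine, dorate, and xanine present → irdate forms (R4).
vorate would need bryane, dorate, and irdate (R7), but bryane never forms.
orbane: reached.
irdate: reached.
bryane would need vorate (R3), but vorate never forms.
valine: reached.
Reached: orbane, irdate, and valine — 3 of the 5.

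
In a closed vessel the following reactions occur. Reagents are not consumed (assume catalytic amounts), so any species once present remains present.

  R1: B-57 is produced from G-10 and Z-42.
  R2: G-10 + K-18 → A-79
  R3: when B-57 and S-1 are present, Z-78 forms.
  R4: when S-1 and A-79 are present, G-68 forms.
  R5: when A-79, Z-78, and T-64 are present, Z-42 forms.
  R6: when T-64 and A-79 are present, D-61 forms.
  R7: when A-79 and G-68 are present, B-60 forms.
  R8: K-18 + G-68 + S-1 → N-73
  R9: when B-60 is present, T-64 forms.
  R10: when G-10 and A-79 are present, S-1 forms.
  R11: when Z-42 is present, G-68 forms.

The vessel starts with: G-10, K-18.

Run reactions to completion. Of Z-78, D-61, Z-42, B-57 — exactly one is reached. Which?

G-10 and K-18 present → A-79 forms (R2).
G-10 and A-79 present → S-1 forms (R10).
S-1 and A-79 present → G-68 forms (R4).
A-79 and G-68 present → B-60 forms (R7).
B-60 present → T-64 forms (R9).
T-64 and A-79 present → D-61 forms (R6).
B-57 would need G-10 and Z-42 (R1), but Z-42 never forms. Z-42 would need A-79, Z-78, and T-64 (R5), but Z-78 never forms. Z-78 would need B-57 and S-1 (R3), but B-57 never forms.

D-61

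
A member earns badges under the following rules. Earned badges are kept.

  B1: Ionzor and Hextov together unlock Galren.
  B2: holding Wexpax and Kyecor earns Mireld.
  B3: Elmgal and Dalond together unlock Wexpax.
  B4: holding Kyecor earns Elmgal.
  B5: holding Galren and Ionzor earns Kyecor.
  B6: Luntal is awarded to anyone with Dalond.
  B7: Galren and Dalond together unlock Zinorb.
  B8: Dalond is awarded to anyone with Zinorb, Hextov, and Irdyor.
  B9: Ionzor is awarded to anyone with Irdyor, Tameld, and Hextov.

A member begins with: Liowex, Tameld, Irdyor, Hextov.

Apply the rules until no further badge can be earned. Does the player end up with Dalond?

No

Dalond would need Zinorb, Hextov, and Irdyor (B8), but Zinorb is never earned.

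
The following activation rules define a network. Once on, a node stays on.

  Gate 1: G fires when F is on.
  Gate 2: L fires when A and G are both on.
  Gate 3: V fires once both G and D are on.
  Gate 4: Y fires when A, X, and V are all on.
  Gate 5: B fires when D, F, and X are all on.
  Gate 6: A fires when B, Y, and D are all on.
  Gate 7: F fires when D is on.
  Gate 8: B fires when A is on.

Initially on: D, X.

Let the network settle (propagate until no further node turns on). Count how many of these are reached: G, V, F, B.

4

Gate 7: D on → F on.
Gate 5: D, F, and X on → B on.
F is on, so G fires (Gate 1).
Gate 3: G and D on → V on.
G: reached.
V: reached.
F: reached.
B: reached.
All 4 are reached.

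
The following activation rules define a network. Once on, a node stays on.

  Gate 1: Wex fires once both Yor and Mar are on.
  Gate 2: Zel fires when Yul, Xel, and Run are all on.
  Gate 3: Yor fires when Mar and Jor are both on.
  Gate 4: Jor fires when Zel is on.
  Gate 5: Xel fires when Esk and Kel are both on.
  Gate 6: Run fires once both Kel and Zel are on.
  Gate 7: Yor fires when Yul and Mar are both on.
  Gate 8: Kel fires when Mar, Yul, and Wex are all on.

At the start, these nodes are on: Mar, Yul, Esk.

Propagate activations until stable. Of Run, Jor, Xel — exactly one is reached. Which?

Gate 7: Yul and Mar on → Yor on.
Yor and Mar are on, so Wex fires (Gate 1).
Gate 8: Mar, Yul, and Wex on → Kel on.
Gate 5: Esk and Kel on → Xel on.
Jor would need Zel (Gate 4), but Zel never turns on. Run would need Kel and Zel (Gate 6), but Zel never turns on.

Xel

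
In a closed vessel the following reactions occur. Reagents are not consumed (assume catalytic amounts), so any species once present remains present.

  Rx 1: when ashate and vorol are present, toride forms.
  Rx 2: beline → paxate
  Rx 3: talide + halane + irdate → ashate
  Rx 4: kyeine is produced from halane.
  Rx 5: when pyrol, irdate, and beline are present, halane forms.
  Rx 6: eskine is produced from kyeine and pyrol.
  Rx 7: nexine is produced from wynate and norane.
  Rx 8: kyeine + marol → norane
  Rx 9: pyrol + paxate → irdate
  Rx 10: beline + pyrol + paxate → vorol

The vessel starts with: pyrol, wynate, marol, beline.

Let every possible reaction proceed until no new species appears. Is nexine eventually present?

Yes

beline present → paxate forms (Rx 2).
pyrol and paxate present → irdate forms (Rx 9).
pyrol, irdate, and beline present → halane forms (Rx 5).
halane present → kyeine forms (Rx 4).
kyeine and marol present → norane forms (Rx 8).
wynate and norane present → nexine forms (Rx 7).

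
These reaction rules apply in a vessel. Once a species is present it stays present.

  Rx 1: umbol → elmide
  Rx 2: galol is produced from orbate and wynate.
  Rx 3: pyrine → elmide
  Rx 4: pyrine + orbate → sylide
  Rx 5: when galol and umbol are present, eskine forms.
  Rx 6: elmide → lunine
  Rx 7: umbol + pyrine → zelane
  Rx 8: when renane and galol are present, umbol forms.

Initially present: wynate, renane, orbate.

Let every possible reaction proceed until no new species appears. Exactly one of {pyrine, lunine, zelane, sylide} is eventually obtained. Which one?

lunine

orbate and wynate present → galol forms (Rx 2).
renane and galol present → umbol forms (Rx 8).
umbol present → elmide forms (Rx 1).
elmide present → lunine forms (Rx 6).
No rule produces pyrine, and it is not given. zelane would need umbol and pyrine (Rx 7), but pyrine never forms. sylide would need pyrine and orbate (Rx 4), but pyrine never forms.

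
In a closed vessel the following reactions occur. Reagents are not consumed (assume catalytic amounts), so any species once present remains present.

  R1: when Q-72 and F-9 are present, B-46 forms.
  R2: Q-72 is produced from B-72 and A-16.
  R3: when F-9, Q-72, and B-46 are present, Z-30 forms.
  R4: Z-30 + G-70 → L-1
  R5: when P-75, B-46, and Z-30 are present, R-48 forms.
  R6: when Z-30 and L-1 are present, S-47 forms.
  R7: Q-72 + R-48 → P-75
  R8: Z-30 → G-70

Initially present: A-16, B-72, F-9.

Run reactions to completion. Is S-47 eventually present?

Yes

B-72 and A-16 present → Q-72 forms (R2).
Q-72 and F-9 present → B-46 forms (R1).
F-9, Q-72, and B-46 present → Z-30 forms (R3).
Z-30 present → G-70 forms (R8).
Z-30 and G-70 present → L-1 forms (R4).
Z-30 and L-1 present → S-47 forms (R6).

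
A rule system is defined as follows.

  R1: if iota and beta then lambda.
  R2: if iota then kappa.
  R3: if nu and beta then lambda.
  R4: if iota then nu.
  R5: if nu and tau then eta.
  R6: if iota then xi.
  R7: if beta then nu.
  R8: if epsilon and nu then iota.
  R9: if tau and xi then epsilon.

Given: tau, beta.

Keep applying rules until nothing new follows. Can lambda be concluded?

Yes

beta holds, so nu follows (R7).
From nu and beta, R3 gives lambda.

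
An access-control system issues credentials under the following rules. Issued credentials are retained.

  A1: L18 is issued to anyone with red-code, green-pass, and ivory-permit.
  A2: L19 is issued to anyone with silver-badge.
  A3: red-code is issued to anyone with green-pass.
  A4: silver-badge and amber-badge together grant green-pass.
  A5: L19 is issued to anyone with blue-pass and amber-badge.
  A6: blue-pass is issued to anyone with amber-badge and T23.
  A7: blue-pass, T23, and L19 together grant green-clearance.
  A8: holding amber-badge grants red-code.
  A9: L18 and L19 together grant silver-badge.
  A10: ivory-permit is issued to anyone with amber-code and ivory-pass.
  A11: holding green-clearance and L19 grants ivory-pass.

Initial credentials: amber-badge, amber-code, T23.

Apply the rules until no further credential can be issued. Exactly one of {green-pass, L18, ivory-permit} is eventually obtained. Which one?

Holding amber-badge and T23 grants blue-pass (A6).
Holding blue-pass and amber-badge grants L19 (A5).
Holding blue-pass, T23, and L19 grants green-clearance (A7).
Holding green-clearance and L19 grants ivory-pass (A11).
Holding amber-code and ivory-pass grants ivory-permit (A10).
L18 would need red-code, green-pass, and ivory-permit (A1), but green-pass is never granted. green-pass would need silver-badge and amber-badge (A4), but silver-badge is never granted.

ivory-permit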